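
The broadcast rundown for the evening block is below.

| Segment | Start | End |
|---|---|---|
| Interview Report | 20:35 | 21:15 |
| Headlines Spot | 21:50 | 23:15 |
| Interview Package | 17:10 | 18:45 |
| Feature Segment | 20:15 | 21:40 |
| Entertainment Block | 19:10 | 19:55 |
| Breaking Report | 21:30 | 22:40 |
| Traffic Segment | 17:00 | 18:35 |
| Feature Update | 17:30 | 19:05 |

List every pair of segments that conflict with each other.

Sorted by start: Traffic Segment, Interview Package, Feature Update, Entertainment Block, Feature Segment, Interview Report, Breaking Report, Headlines Spot.
Interview Package starts before Traffic Segment ends → Traffic Segment and Interview Package overlap.
Feature Update starts before Traffic Segment ends → Traffic Segment and Feature Update overlap.
Entertainment Block starts after Traffic Segment ends — done with Traffic Segment.
Feature Update starts before Interview Package ends → Interview Package and Feature Update overlap.
Entertainment Block starts after Interview Package ends — done with Interview Package.
Entertainment Block starts after Feature Update ends — done with Feature Update.
Feature Segment starts after Entertainment Block ends — done with Entertainment Block.
Interview Report starts before Feature Segment ends → Feature Segment and Interview Report overlap.
Breaking Report starts before Feature Segment ends → Feature Segment and Breaking Report overlap.
Headlines Spot starts after Feature Segment ends.
Breaking Report starts after Interview Report ends — done with Interview Report.
Headlines Spot starts before Breaking Report ends → Breaking Report and Headlines Spot overlap.

Breaking Report & Feature Segment, Breaking Report & Headlines Spot, Feature Segment & Interview Report, Feature Update & Interview Package, Feature Update & Traffic Segment, Interview Package & Traffic Segment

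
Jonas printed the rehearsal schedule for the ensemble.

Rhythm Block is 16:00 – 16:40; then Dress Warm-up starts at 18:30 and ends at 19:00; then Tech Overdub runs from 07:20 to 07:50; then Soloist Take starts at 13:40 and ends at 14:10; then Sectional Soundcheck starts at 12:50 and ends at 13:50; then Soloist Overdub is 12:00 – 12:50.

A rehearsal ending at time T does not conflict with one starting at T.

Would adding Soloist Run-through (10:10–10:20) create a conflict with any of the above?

Tech Overdub: ends 07:50 at or before Soloist Run-through starts 10:10 → clear.
Soloist Overdub: starts 12:00 at or after Soloist Run-through ends 10:20 → clear.
Sectional Soundcheck: starts 12:50 at or after Soloist Run-through ends 10:20 → clear.
Soloist Take: starts 13:40 at or after Soloist Run-through ends 10:20 → clear.
Rhythm Block: starts 16:00 at or after Soloist Run-through ends 10:20 → clear.
Dress Warm-up: starts 18:30 at or after Soloist Run-through ends 10:20 → clear.

No — it doesn't clash with anything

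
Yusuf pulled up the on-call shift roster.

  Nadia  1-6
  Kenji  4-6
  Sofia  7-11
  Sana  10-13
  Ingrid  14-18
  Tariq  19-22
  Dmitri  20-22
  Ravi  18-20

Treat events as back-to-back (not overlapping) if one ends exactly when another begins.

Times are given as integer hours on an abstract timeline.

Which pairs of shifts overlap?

Two intervals overlap when each starts before the other ends.
Sorted by start: Nadia, Kenji, Sofia, Sana, Ingrid, Ravi, Tariq, Dmitri.
Kenji starts before Nadia ends → Nadia and Kenji overlap.
Sofia starts after Nadia ends, so nothing later overlaps Nadia either.
Sofia starts after Kenji ends, so nothing later overlaps Kenji either.
Sana starts before Sofia ends → Sofia and Sana overlap.
Ingrid starts after Sofia ends, so nothing later overlaps Sofia either.
Ingrid starts after Sana ends, so nothing later overlaps Sana either.
Ravi starts exactly when Ingrid ends (back-to-back, no overlap), so nothing later overlaps Ingrid either.
Tariq starts before Ravi ends → Ravi and Tariq overlap.
Dmitri starts exactly when Ravi ends (back-to-back, no overlap).
Dmitri starts before Tariq ends → Tariq and Dmitri overlap.

Dmitri & Tariq, Kenji & Nadia, Ravi & Tariq, Sana & Sofia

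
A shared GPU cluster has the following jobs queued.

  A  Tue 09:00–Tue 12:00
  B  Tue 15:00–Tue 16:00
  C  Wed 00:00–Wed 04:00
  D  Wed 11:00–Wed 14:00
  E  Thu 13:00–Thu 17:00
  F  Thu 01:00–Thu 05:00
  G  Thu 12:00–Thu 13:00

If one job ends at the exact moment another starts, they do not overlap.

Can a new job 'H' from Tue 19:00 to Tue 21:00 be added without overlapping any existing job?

Yes — the slot is free

A: ends Tue 12:00 at or before H starts Tue 19:00 → clear.
B: ends Tue 16:00 at or before H starts Tue 19:00 → clear.
C: starts Wed 00:00 at or after H ends Tue 21:00 → clear.
D: starts Wed 11:00 at or after H ends Tue 21:00 → clear.
F: starts Thu 01:00 at or after H ends Tue 21:00 → clear.
G: starts Thu 12:00 at or after H ends Tue 21:00 → clear.
E: starts Thu 13:00 at or after H ends Tue 21:00 → clear.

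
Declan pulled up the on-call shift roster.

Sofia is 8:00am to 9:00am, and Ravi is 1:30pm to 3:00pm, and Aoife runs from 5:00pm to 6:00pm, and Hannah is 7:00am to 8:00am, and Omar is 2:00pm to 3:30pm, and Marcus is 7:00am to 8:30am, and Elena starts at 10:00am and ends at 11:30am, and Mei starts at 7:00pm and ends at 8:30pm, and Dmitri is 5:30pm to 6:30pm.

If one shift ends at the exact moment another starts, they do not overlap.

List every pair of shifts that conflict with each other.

Aoife & Dmitri, Hannah & Marcus, Marcus & Sofia, Omar & Ravi

Sorted by start: Marcus, Hannah, Sofia, Elena, Ravi, Omar, Aoife, Dmitri, Mei.
Hannah starts before Marcus ends → Marcus and Hannah overlap.
Sofia starts before Marcus ends → Marcus and Sofia overlap.
Elena starts after Marcus ends, so Marcus has no further overlaps.
Sofia starts exactly when Hannah ends (back-to-back, no overlap), so Hannah has no further overlaps.
Elena starts after Sofia ends, so Sofia has no further overlaps.
Ravi starts after Elena ends, so Elena has no further overlaps.
Omar starts before Ravi ends → Ravi and Omar overlap.
Aoife starts after Ravi ends, so Ravi has no further overlaps.
Aoife starts after Omar ends, so Omar has no further overlaps.
Dmitri starts before Aoife ends → Aoife and Dmitri overlap.
Mei starts after Aoife ends.
Mei starts after Dmitri ends.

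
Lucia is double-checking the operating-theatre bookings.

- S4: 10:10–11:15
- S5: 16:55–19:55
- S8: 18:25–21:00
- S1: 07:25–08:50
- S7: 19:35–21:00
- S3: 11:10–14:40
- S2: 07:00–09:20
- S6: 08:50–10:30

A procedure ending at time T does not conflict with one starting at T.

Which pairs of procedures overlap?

Sorted by start: S2, S1, S6, S4, S3, S5, S8, S7.
S1 starts before S2 ends → S2 and S1 overlap.
S6 starts before S2 ends → S2 and S6 overlap.
S4 starts after S2 ends; S2 is clear from here.
S6 starts exactly when S1 ends (back-to-back, no overlap); S1 is clear from here.
S4 starts before S6 ends → S6 and S4 overlap.
S3 starts after S6 ends; S6 is clear from here.
S3 starts before S4 ends → S4 and S3 overlap.
S5 starts after S4 ends; S4 is clear from here.
S5 starts after S3 ends; S3 is clear from here.
S8 starts before S5 ends → S5 and S8 overlap.
S7 starts before S5 ends → S5 and S7 overlap.
S7 starts before S8 ends → S8 and S7 overlap.

S1 & S2, S2 & S6, S3 & S4, S4 & S6, S5 & S7, S5 & S8, S7 & S8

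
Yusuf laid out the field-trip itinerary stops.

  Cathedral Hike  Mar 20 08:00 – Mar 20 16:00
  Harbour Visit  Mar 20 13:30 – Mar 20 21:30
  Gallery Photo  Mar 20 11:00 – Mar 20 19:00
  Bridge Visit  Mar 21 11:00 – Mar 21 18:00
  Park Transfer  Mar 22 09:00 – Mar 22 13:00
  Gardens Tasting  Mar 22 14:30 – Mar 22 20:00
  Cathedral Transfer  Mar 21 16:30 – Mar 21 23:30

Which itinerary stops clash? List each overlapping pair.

Bridge Visit & Cathedral Transfer, Cathedral Hike & Gallery Photo, Cathedral Hike & Harbour Visit, Gallery Photo & Harbour Visit

Two intervals overlap when each starts before the other ends.
Sorted by start: Cathedral Hike, Gallery Photo, Harbour Visit, Bridge Visit, Cathedral Transfer, Park Transfer, Gardens Tasting.
Gallery Photo starts before Cathedral Hike ends → Cathedral Hike and Gallery Photo overlap.
Harbour Visit starts before Cathedral Hike ends → Cathedral Hike and Harbour Visit overlap.
Bridge Visit starts after Cathedral Hike ends, so Cathedral Hike has no further overlaps.
Harbour Visit starts before Gallery Photo ends → Gallery Photo and Harbour Visit overlap.
Bridge Visit starts after Gallery Photo ends, so Gallery Photo has no further overlaps.
Bridge Visit starts after Harbour Visit ends, so Harbour Visit has no further overlaps.
Cathedral Transfer starts before Bridge Visit ends → Bridge Visit and Cathedral Transfer overlap.
Park Transfer starts after Bridge Visit ends, so Bridge Visit has no further overlaps.
Park Transfer starts after Cathedral Transfer ends, so Cathedral Transfer has no further overlaps.
Gardens Tasting starts after Park Transfer ends.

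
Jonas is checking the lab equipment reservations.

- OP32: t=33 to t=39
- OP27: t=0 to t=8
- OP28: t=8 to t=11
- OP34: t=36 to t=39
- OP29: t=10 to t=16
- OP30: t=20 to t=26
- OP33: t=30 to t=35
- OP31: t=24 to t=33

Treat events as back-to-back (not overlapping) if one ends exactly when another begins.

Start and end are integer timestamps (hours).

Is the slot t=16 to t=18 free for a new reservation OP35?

OP27: ends t=8 at or before OP35 starts t=16 → clear.
OP28: ends t=11 at or before OP35 starts t=16 → clear.
OP29: ends t=16 at or before OP35 starts t=16 → clear.
OP30: starts t=20 at or after OP35 ends t=18 → clear.
OP31: starts t=24 at or after OP35 ends t=18 → clear.
OP33: starts t=30 at or after OP35 ends t=18 → clear.
OP32: starts t=33 at or after OP35 ends t=18 → clear.
OP34: starts t=36 at or after OP35 ends t=18 → clear.

Yes — the slot is free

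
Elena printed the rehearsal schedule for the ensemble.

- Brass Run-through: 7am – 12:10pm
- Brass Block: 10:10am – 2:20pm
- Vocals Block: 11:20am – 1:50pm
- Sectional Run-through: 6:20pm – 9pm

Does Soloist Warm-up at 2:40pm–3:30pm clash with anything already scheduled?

No — it doesn't clash with anything

Brass Run-through: ends 12:10pm at or before Soloist Warm-up starts 2:40pm → clear.
Brass Block: ends 2:20pm at or before Soloist Warm-up starts 2:40pm → clear.
Vocals Block: ends 1:50pm at or before Soloist Warm-up starts 2:40pm → clear.
Sectional Run-through: starts 6:20pm at or after Soloist Warm-up ends 3:30pm → clear.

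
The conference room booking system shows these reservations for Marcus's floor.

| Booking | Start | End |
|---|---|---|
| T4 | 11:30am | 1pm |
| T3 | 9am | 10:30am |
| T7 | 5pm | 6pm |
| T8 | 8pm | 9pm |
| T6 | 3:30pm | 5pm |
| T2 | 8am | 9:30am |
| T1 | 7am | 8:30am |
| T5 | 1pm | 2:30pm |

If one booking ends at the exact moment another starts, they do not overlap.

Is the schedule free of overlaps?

No

Check each pair: they overlap iff neither finishes before the other starts.
Sorted by start: T1, T2, T3, T4, T5, T6, T7, T8.
T2 starts before T1 ends → T1 and T2 overlap.
That's a conflict, so the schedule is not conflict-free.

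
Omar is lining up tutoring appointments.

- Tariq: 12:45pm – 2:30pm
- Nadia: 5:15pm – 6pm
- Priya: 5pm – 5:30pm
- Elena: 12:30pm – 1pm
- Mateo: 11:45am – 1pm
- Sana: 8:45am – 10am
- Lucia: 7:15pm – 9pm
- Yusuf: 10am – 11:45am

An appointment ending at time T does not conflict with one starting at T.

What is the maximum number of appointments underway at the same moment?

Walk through starts and ends in time order (an end at T is processed before a start at T):
8:45am start Sana → 1
10am end Sana → 0
10am start Yusuf → 1
11:45am end Yusuf → 0
11:45am start Mateo → 1
12:30pm start Elena → 2
12:45pm start Tariq → 3
1pm end Elena → 2
1pm end Mateo → 1
2:30pm end Tariq → 0
5pm start Priya → 1
5:15pm start Nadia → 2
5:30pm end Priya → 1
6pm end Nadia → 0
7:15pm start Lucia → 1
9pm end Lucia → 0
Peak is 3, at 12:45pm (Elena, Mateo, Tariq).

3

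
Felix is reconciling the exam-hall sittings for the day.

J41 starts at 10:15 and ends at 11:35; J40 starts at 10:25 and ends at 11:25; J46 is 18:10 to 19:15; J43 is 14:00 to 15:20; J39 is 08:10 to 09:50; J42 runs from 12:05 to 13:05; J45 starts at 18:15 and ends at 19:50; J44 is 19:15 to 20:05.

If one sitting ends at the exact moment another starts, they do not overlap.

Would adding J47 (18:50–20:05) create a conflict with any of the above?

Yes — it overlaps J44, J45, J46

J39: ends 09:50 at or before J47 starts 18:50 → clear.
J41: ends 11:35 at or before J47 starts 18:50 → clear.
J40: ends 11:25 at or before J47 starts 18:50 → clear.
J42: ends 13:05 at or before J47 starts 18:50 → clear.
J43: ends 15:20 at or before J47 starts 18:50 → clear.
J46: starts 18:10 before J47 ends 20:05, and ends 19:15 after J47 starts 18:50 → overlap.
J45: starts 18:15 before J47 ends 20:05, and ends 19:50 after J47 starts 18:50 → overlap.
J44: starts 19:15 before J47 ends 20:05, and ends 20:05 after J47 starts 18:50 → overlap.
J47 overlaps J44, J45, J46.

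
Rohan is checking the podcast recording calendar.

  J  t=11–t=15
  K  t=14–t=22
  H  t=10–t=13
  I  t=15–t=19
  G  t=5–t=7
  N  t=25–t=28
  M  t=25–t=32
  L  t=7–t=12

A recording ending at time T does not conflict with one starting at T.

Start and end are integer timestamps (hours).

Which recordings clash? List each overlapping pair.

H & J, H & L, I & K, J & K, J & L, M & N

Sorted by start: G, L, H, J, K, I, M, N.
L starts exactly when G ends (back-to-back, no overlap), so nothing later overlaps G either.
H starts before L ends → L and H overlap.
J starts before L ends → L and J overlap.
K starts after L ends, so nothing later overlaps L either.
J starts before H ends → H and J overlap.
K starts after H ends, so nothing later overlaps H either.
K starts before J ends → J and K overlap.
I starts exactly when J ends (back-to-back, no overlap), so nothing later overlaps J either.
I starts before K ends → K and I overlap.
M starts after K ends, so nothing later overlaps K either.
M starts after I ends, so nothing later overlaps I either.
N starts before M ends → M and N overlap.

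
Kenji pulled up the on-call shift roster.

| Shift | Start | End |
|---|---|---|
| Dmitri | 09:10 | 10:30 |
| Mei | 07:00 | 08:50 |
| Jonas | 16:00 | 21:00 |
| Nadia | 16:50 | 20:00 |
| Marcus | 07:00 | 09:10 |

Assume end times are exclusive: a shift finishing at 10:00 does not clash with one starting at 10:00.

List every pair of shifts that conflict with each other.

Jonas & Nadia, Marcus & Mei

Sorted by start: Marcus, Mei, Dmitri, Jonas, Nadia.
Mei starts before Marcus ends → Marcus and Mei overlap.
Dmitri starts exactly when Marcus ends (back-to-back, no overlap); Marcus is clear from here.
Dmitri starts after Mei ends; Mei is clear from here.
Jonas starts after Dmitri ends; Dmitri is clear from here.
Nadia starts before Jonas ends → Jonas and Nadia overlap.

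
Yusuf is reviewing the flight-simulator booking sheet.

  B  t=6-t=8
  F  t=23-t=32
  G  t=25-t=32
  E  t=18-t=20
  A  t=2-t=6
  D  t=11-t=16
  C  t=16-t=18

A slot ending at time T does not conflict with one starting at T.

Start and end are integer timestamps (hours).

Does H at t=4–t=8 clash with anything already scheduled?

A: starts t=2 before H ends t=8, and ends t=6 after H starts t=4 → overlap.
B: starts t=6 before H ends t=8, and ends t=8 after H starts t=4 → overlap.
D: starts t=11 at or after H ends t=8 → clear.
C: starts t=16 at or after H ends t=8 → clear.
E: starts t=18 at or after H ends t=8 → clear.
F: starts t=23 at or after H ends t=8 → clear.
G: starts t=25 at or after H ends t=8 → clear.
H overlaps A, B.

Yes — it overlaps A, B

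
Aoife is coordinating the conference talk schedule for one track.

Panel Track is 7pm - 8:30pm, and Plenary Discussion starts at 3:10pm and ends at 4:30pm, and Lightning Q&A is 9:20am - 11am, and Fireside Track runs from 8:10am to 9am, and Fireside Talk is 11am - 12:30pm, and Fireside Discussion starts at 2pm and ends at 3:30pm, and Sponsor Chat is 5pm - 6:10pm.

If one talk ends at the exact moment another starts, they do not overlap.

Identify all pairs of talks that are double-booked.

Fireside Discussion & Plenary Discussion

Sorted by start: Fireside Track, Lightning Q&A, Fireside Talk, Fireside Discussion, Plenary Discussion, Sponsor Chat, Panel Track.
Lightning Q&A starts after Fireside Track ends, so nothing later overlaps Fireside Track either.
Fireside Talk starts exactly when Lightning Q&A ends (back-to-back, no overlap), so nothing later overlaps Lightning Q&A either.
Fireside Discussion starts after Fireside Talk ends, so nothing later overlaps Fireside Talk either.
Plenary Discussion starts before Fireside Discussion ends → Fireside Discussion and Plenary Discussion overlap.
Sponsor Chat starts after Fireside Discussion ends, so nothing later overlaps Fireside Discussion either.
Sponsor Chat starts after Plenary Discussion ends, so nothing later overlaps Plenary Discussion either.
Panel Track starts after Sponsor Chat ends.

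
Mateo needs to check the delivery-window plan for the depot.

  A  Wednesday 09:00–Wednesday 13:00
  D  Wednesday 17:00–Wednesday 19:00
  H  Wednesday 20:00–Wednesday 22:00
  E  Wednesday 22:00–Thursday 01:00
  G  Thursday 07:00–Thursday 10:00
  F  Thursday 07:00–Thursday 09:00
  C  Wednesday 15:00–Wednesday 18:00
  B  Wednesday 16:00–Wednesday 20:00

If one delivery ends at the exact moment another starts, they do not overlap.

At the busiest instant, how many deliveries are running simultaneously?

3

Sort all start/end points and keep a running count:
Wednesday 09:00 start A → 1
Wednesday 13:00 end A → 0
Wednesday 15:00 start C → 1
Wednesday 16:00 start B → 2
Wednesday 17:00 start D → 3
Wednesday 18:00 end C → 2
Wednesday 19:00 end D → 1
Wednesday 20:00 end B → 0
Wednesday 20:00 start H → 1
Wednesday 22:00 end H → 0
Wednesday 22:00 start E → 1
Thursday 01:00 end E → 0
Thursday 07:00 start F → 1
Thursday 07:00 start G → 2
Thursday 09:00 end F → 1
Thursday 10:00 end G → 0
Peak is 3, at Wednesday 17:00 (B, C, D).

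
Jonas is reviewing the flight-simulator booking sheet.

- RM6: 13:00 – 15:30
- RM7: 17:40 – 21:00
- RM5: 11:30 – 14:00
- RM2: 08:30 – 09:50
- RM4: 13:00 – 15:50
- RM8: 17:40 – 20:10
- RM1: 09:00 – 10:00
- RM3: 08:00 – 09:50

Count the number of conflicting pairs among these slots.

7

Sorted by start: RM3, RM2, RM1, RM5, RM4, RM6, RM7, RM8.
RM2 starts before RM3 ends → RM3 and RM2 overlap.
RM1 starts before RM3 ends → RM3 and RM1 overlap.
RM5 starts after RM3 ends, so nothing later overlaps RM3 either.
RM1 starts before RM2 ends → RM2 and RM1 overlap.
RM5 starts after RM2 ends, so nothing later overlaps RM2 either.
RM5 starts after RM1 ends, so nothing later overlaps RM1 either.
RM4 starts before RM5 ends → RM5 and RM4 overlap.
RM6 starts before RM5 ends → RM5 and RM6 overlap.
RM7 starts after RM5 ends, so nothing later overlaps RM5 either.
RM6 starts before RM4 ends → RM4 and RM6 overlap.
RM7 starts after RM4 ends, so nothing later overlaps RM4 either.
RM7 starts after RM6 ends, so nothing later overlaps RM6 either.
RM8 starts before RM7 ends → RM7 and RM8 overlap.
Overlapping pairs: RM1 & RM2, RM1 & RM3, RM2 & RM3, RM4 & RM5, RM4 & RM6, RM5 & RM6, RM7 & RM8 — 7 in total.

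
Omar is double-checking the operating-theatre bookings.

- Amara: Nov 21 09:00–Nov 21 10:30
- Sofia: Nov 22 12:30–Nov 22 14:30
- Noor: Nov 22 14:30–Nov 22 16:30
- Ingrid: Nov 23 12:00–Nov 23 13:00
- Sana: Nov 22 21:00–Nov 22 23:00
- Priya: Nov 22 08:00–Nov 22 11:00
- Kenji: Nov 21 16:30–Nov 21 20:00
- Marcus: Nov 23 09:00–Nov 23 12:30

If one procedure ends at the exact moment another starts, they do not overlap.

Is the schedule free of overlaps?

Sorted by start: Amara, Kenji, Priya, Sofia, Noor, Sana, Marcus, Ingrid.
Kenji starts after Amara ends — done with Amara.
Priya starts after Kenji ends — done with Kenji.
Sofia starts after Priya ends — done with Priya.
Noor starts exactly when Sofia ends (back-to-back, no overlap) — done with Sofia.
Sana starts after Noor ends — done with Noor.
Marcus starts after Sana ends — done with Sana.
Ingrid starts before Marcus ends → Marcus and Ingrid overlap.
That's a conflict, so the schedule is not conflict-free.

No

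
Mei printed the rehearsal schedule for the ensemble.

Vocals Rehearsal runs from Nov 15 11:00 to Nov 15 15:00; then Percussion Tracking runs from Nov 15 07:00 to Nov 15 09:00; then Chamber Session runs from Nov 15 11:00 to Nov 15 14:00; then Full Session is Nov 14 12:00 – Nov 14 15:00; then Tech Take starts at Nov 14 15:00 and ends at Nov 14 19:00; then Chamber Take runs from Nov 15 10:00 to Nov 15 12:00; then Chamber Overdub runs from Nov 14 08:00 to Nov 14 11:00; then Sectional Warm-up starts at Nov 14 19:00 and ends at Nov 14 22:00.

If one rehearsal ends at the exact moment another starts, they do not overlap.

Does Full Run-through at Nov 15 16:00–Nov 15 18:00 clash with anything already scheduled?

No — it doesn't clash with anything

Chamber Overdub: ends Nov 14 11:00 at or before Full Run-through starts Nov 15 16:00 → clear.
Full Session: ends Nov 14 15:00 at or before Full Run-through starts Nov 15 16:00 → clear.
Tech Take: ends Nov 14 19:00 at or before Full Run-through starts Nov 15 16:00 → clear.
Sectional Warm-up: ends Nov 14 22:00 at or before Full Run-through starts Nov 15 16:00 → clear.
Percussion Tracking: ends Nov 15 09:00 at or before Full Run-through starts Nov 15 16:00 → clear.
Chamber Take: ends Nov 15 12:00 at or before Full Run-through starts Nov 15 16:00 → clear.
Chamber Session: ends Nov 15 14:00 at or before Full Run-through starts Nov 15 16:00 → clear.
Vocals Rehearsal: ends Nov 15 15:00 at or before Full Run-through starts Nov 15 16:00 → clear.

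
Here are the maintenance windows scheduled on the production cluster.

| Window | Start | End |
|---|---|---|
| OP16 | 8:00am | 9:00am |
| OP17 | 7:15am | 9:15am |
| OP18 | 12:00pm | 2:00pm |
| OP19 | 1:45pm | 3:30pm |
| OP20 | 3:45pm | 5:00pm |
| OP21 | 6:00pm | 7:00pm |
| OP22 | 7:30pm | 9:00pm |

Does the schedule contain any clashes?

Sorted by start: OP17, OP16, OP18, OP19, OP20, OP21, OP22.
OP16 starts before OP17 ends → OP17 and OP16 overlap.
That's a conflict, so the schedule is not conflict-free.

Yes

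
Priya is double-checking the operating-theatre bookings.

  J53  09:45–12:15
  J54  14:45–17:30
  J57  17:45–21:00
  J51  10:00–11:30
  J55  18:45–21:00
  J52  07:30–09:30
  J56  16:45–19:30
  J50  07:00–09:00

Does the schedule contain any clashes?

Yes

Check each pair: they overlap iff neither finishes before the other starts.
Sorted by start: J50, J52, J53, J51, J54, J56, J57, J55.
J52 starts before J50 ends → J50 and J52 overlap.
That's a conflict, so the schedule is not conflict-free.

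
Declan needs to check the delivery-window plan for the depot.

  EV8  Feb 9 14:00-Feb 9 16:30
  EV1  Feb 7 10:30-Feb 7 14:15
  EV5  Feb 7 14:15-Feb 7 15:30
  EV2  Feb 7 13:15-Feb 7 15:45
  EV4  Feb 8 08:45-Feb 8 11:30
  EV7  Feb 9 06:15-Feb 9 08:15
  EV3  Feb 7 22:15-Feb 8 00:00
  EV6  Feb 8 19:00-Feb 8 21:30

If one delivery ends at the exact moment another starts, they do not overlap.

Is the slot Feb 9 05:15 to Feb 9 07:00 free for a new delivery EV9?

EV1: ends Feb 7 14:15 at or before EV9 starts Feb 9 05:15 → clear.
EV2: ends Feb 7 15:45 at or before EV9 starts Feb 9 05:15 → clear.
EV5: ends Feb 7 15:30 at or before EV9 starts Feb 9 05:15 → clear.
EV3: ends Feb 8 00:00 at or before EV9 starts Feb 9 05:15 → clear.
EV4: ends Feb 8 11:30 at or before EV9 starts Feb 9 05:15 → clear.
EV6: ends Feb 8 21:30 at or before EV9 starts Feb 9 05:15 → clear.
EV7: starts Feb 9 06:15 before EV9 ends Feb 9 07:00, and ends Feb 9 08:15 after EV9 starts Feb 9 05:15 → overlap.
EV8: starts Feb 9 14:00 at or after EV9 ends Feb 9 07:00 → clear.
EV9 overlaps EV7.

No — it overlaps EV7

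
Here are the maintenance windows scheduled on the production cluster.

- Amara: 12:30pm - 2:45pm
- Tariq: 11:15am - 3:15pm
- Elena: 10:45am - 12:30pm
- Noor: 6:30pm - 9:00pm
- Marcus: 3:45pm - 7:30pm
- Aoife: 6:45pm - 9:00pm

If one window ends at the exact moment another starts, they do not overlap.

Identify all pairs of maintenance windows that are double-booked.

Check each pair: they overlap iff neither finishes before the other starts.
Sorted by start: Elena, Tariq, Amara, Marcus, Noor, Aoife.
Tariq starts before Elena ends → Elena and Tariq overlap.
Amara starts exactly when Elena ends (back-to-back, no overlap); Elena is clear from here.
Amara starts before Tariq ends → Tariq and Amara overlap.
Marcus starts after Tariq ends; Tariq is clear from here.
Marcus starts after Amara ends; Amara is clear from here.
Noor starts before Marcus ends → Marcus and Noor overlap.
Aoife starts before Marcus ends → Marcus and Aoife overlap.
Aoife starts before Noor ends → Noor and Aoife overlap.

Amara & Tariq, Aoife & Marcus, Aoife & Noor, Elena & Tariq, Marcus & Noor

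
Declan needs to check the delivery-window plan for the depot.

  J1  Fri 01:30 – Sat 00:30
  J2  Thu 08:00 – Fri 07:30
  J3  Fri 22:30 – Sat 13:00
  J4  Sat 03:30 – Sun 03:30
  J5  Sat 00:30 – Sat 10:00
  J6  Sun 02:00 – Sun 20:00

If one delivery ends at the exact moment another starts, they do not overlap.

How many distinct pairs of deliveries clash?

6

Sorted by start: J2, J1, J3, J5, J4, J6.
J1 starts before J2 ends → J2 and J1 overlap.
J3 starts after J2 ends — done with J2.
J3 starts before J1 ends → J1 and J3 overlap.
J5 starts exactly when J1 ends (back-to-back, no overlap) — done with J1.
J5 starts before J3 ends → J3 and J5 overlap.
J4 starts before J3 ends → J3 and J4 overlap.
J6 starts after J3 ends.
J4 starts before J5 ends → J5 and J4 overlap.
J6 starts after J5 ends.
J6 starts before J4 ends → J4 and J6 overlap.
Overlapping pairs: J1 & J2, J1 & J3, J3 & J4, J3 & J5, J4 & J5, J4 & J6 — 6 in total.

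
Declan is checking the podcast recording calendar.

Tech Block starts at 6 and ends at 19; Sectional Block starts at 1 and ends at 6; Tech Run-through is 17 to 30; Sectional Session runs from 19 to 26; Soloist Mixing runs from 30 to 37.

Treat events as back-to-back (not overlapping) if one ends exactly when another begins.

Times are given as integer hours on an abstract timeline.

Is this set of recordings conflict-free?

Two intervals overlap when each starts before the other ends.
Sorted by start: Sectional Block, Tech Block, Tech Run-through, Sectional Session, Soloist Mixing.
Tech Block starts exactly when Sectional Block ends (back-to-back, no overlap); Sectional Block is clear from here.
Tech Run-through starts before Tech Block ends → Tech Block and Tech Run-through overlap.
That's a conflict, so the schedule is not conflict-free.

No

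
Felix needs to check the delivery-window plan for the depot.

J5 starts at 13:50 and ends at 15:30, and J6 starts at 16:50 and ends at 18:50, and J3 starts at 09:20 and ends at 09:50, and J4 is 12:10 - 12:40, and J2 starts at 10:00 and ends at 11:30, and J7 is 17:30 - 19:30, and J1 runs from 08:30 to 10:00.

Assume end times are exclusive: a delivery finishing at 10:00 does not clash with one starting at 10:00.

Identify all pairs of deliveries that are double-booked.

Sorted by start: J1, J3, J2, J4, J5, J6, J7.
J3 starts before J1 ends → J1 and J3 overlap.
J2 starts exactly when J1 ends (back-to-back, no overlap) — done with J1.
J2 starts after J3 ends — done with J3.
J4 starts after J2 ends — done with J2.
J5 starts after J4 ends — done with J4.
J6 starts after J5 ends — done with J5.
J7 starts before J6 ends → J6 and J7 overlap.

J1 & J3, J6 & J7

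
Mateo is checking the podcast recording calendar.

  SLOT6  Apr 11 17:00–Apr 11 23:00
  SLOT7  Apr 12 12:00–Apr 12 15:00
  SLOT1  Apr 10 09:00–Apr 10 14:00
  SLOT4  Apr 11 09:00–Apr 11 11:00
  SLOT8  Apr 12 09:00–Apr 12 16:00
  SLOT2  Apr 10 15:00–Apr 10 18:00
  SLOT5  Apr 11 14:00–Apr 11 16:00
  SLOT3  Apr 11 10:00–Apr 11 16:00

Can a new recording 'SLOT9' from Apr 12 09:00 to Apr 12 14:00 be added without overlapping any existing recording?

SLOT1: ends Apr 10 14:00 at or before SLOT9 starts Apr 12 09:00 → clear.
SLOT2: ends Apr 10 18:00 at or before SLOT9 starts Apr 12 09:00 → clear.
SLOT4: ends Apr 11 11:00 at or before SLOT9 starts Apr 12 09:00 → clear.
SLOT3: ends Apr 11 16:00 at or before SLOT9 starts Apr 12 09:00 → clear.
SLOT5: ends Apr 11 16:00 at or before SLOT9 starts Apr 12 09:00 → clear.
SLOT6: ends Apr 11 23:00 at or before SLOT9 starts Apr 12 09:00 → clear.
SLOT8: starts Apr 12 09:00 before SLOT9 ends Apr 12 14:00, and ends Apr 12 16:00 after SLOT9 starts Apr 12 09:00 → overlap.
SLOT7: starts Apr 12 12:00 before SLOT9 ends Apr 12 14:00, and ends Apr 12 15:00 after SLOT9 starts Apr 12 09:00 → overlap.
SLOT9 overlaps SLOT7, SLOT8.

No — it overlaps SLOT7, SLOT8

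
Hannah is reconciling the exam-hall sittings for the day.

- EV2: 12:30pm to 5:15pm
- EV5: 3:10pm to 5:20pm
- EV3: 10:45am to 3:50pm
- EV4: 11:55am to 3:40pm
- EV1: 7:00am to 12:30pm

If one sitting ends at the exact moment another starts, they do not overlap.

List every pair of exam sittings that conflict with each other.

Check each pair: they overlap iff neither finishes before the other starts.
Sorted by start: EV1, EV3, EV4, EV2, EV5.
EV3 starts before EV1 ends → EV1 and EV3 overlap.
EV4 starts before EV1 ends → EV1 and EV4 overlap.
EV2 starts exactly when EV1 ends (back-to-back, no overlap), so nothing later overlaps EV1 either.
EV4 starts before EV3 ends → EV3 and EV4 overlap.
EV2 starts before EV3 ends → EV3 and EV2 overlap.
EV5 starts before EV3 ends → EV3 and EV5 overlap.
EV2 starts before EV4 ends → EV4 and EV2 overlap.
EV5 starts before EV4 ends → EV4 and EV5 overlap.
EV5 starts before EV2 ends → EV2 and EV5 overlap.

EV1 & EV3, EV1 & EV4, EV2 & EV3, EV2 & EV4, EV2 & EV5, EV3 & EV4, EV3 & EV5, EV4 & EV5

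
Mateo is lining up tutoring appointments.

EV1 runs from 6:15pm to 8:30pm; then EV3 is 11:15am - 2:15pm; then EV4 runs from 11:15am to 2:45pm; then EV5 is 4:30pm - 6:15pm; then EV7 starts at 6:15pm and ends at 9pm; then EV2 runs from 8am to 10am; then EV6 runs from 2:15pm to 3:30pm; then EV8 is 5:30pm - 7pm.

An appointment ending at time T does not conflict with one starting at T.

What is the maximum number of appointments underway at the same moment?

Walk through starts and ends in time order (an end at T is processed before a start at T):
8am start EV2 → 1
10am end EV2 → 0
11:15am start EV3 → 1
11:15am start EV4 → 2
2:15pm end EV3 → 1
2:15pm start EV6 → 2
2:45pm end EV4 → 1
3:30pm end EV6 → 0
4:30pm start EV5 → 1
5:30pm start EV8 → 2
6:15pm end EV5 → 1
6:15pm start EV1 → 2
6:15pm start EV7 → 3
7pm end EV8 → 2
8:30pm end EV1 → 1
9pm end EV7 → 0
Peak is 3, at 6:15pm (EV1, EV7, EV8).

3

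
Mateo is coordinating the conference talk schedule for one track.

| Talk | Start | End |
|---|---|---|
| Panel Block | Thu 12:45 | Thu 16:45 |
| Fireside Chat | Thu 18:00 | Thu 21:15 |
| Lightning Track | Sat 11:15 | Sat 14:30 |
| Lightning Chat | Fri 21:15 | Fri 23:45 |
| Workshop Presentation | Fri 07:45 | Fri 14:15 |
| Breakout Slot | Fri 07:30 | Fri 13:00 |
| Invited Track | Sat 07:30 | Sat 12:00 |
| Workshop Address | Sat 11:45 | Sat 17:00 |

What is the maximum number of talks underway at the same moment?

Sweep the timeline, counting +1 at each start and −1 at each end (ends before starts at a tie):
Thu 12:45 start Panel Block → 1
Thu 16:45 end Panel Block → 0
Thu 18:00 start Fireside Chat → 1
Thu 21:15 end Fireside Chat → 0
Fri 07:30 start Breakout Slot → 1
Fri 07:45 start Workshop Presentation → 2
Fri 13:00 end Breakout Slot → 1
Fri 14:15 end Workshop Presentation → 0
Fri 21:15 start Lightning Chat → 1
Fri 23:45 end Lightning Chat → 0
Sat 07:30 start Invited Track → 1
Sat 11:15 start Lightning Track → 2
Sat 11:45 start Workshop Address → 3
Sat 12:00 end Invited Track → 2
Sat 14:30 end Lightning Track → 1
Sat 17:00 end Workshop Address → 0
Peak is 3, at Sat 11:45 (Invited Track, Lightning Track, Workshop Address).

3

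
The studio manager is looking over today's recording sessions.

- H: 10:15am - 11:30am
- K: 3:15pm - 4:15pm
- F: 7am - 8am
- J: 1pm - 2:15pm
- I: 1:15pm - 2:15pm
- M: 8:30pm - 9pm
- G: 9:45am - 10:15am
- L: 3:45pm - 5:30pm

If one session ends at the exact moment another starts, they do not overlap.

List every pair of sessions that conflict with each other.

Sorted by start: F, G, H, J, I, K, L, M.
G starts after F ends, so nothing later overlaps F either.
H starts exactly when G ends (back-to-back, no overlap), so nothing later overlaps G either.
J starts after H ends, so nothing later overlaps H either.
I starts before J ends → J and I overlap.
K starts after J ends, so nothing later overlaps J either.
K starts after I ends, so nothing later overlaps I either.
L starts before K ends → K and L overlap.
M starts after K ends.
M starts after L ends.

I & J, K & L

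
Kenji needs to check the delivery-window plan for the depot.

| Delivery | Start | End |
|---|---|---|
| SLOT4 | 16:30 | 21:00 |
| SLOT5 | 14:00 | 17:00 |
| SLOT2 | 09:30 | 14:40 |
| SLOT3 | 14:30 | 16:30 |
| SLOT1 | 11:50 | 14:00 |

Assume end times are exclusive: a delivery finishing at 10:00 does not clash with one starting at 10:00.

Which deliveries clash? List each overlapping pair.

SLOT1 & SLOT2, SLOT2 & SLOT3, SLOT2 & SLOT5, SLOT3 & SLOT5, SLOT4 & SLOT5

Two intervals overlap when each starts before the other ends.
Sorted by start: SLOT2, SLOT1, SLOT5, SLOT3, SLOT4.
SLOT1 starts before SLOT2 ends → SLOT2 and SLOT1 overlap.
SLOT5 starts before SLOT2 ends → SLOT2 and SLOT5 overlap.
SLOT3 starts before SLOT2 ends → SLOT2 and SLOT3 overlap.
SLOT4 starts after SLOT2 ends.
SLOT5 starts exactly when SLOT1 ends (back-to-back, no overlap), so SLOT1 has no further overlaps.
SLOT3 starts before SLOT5 ends → SLOT5 and SLOT3 overlap.
SLOT4 starts before SLOT5 ends → SLOT5 and SLOT4 overlap.
SLOT4 starts exactly when SLOT3 ends (back-to-back, no overlap).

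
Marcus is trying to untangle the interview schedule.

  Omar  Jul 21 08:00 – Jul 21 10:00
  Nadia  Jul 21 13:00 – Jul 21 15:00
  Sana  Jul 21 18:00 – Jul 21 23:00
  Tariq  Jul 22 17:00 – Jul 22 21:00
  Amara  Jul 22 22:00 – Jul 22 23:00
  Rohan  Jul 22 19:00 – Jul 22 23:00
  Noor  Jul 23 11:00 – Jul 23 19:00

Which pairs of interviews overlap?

Amara & Rohan, Rohan & Tariq

Sorted by start: Omar, Nadia, Sana, Tariq, Rohan, Amara, Noor.
Nadia starts after Omar ends, so nothing later overlaps Omar either.
Sana starts after Nadia ends, so nothing later overlaps Nadia either.
Tariq starts after Sana ends, so nothing later overlaps Sana either.
Rohan starts before Tariq ends → Tariq and Rohan overlap.
Amara starts after Tariq ends, so nothing later overlaps Tariq either.
Amara starts before Rohan ends → Rohan and Amara overlap.
Noor starts after Rohan ends.
Noor starts after Amara ends.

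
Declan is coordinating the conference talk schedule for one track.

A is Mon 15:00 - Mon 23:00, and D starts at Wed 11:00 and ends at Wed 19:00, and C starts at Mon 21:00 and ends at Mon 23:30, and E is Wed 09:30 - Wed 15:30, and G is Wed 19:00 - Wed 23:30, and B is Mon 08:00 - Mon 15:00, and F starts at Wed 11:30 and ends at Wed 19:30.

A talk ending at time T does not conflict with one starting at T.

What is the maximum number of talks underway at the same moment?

Sort all start/end points and keep a running count:
Mon 08:00 start B → 1
Mon 15:00 end B → 0
Mon 15:00 start A → 1
Mon 21:00 start C → 2
Mon 23:00 end A → 1
Mon 23:30 end C → 0
Wed 09:30 start E → 1
Wed 11:00 start D → 2
Wed 11:30 start F → 3
Wed 15:30 end E → 2
Wed 19:00 end D → 1
Wed 19:00 start G → 2
Wed 19:30 end F → 1
Wed 23:30 end G → 0
Peak is 3, at Wed 11:30 (D, E, F).

3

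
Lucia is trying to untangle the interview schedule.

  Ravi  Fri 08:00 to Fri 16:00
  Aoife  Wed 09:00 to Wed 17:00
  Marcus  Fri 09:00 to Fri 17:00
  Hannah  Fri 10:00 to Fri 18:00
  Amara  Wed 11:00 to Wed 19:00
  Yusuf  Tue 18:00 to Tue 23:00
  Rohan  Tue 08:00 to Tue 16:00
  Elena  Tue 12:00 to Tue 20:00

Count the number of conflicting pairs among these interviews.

6

Sorted by start: Rohan, Elena, Yusuf, Aoife, Amara, Ravi, Marcus, Hannah.
Elena starts before Rohan ends → Rohan and Elena overlap.
Yusuf starts after Rohan ends, so nothing later overlaps Rohan either.
Yusuf starts before Elena ends → Elena and Yusuf overlap.
Aoife starts after Elena ends, so nothing later overlaps Elena either.
Aoife starts after Yusuf ends, so nothing later overlaps Yusuf either.
Amara starts before Aoife ends → Aoife and Amara overlap.
Ravi starts after Aoife ends, so nothing later overlaps Aoife either.
Ravi starts after Amara ends, so nothing later overlaps Amara either.
Marcus starts before Ravi ends → Ravi and Marcus overlap.
Hannah starts before Ravi ends → Ravi and Hannah overlap.
Hannah starts before Marcus ends → Marcus and Hannah overlap.
Overlapping pairs: Amara & Aoife, Elena & Rohan, Elena & Yusuf, Hannah & Marcus, Hannah & Ravi, Marcus & Ravi — 6 in total.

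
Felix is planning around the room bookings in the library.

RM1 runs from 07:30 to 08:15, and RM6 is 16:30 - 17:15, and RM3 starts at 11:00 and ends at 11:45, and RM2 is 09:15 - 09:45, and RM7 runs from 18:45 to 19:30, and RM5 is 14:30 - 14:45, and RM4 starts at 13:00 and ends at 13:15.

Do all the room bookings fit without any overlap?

Yes

Check each pair: they overlap iff neither finishes before the other starts.
Sorted by start: RM1, RM2, RM3, RM4, RM5, RM6, RM7.
RM2 starts after RM1 ends, so RM1 has no further overlaps.
RM3 starts after RM2 ends, so RM2 has no further overlaps.
RM4 starts after RM3 ends, so RM3 has no further overlaps.
RM5 starts after RM4 ends, so RM4 has no further overlaps.
RM6 starts after RM5 ends, so RM5 has no further overlaps.
RM7 starts after RM6 ends.
Every pair is clear; the schedule has no overlaps.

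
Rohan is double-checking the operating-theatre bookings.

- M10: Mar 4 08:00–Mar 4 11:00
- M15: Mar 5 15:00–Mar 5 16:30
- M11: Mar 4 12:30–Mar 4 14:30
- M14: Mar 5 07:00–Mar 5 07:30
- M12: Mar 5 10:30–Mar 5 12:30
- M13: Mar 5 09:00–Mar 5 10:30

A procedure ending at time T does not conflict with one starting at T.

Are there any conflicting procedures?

No

Sorted by start: M10, M11, M14, M13, M12, M15.
M11 starts after M10 ends, so M10 has no further overlaps.
M14 starts after M11 ends, so M11 has no further overlaps.
M13 starts after M14 ends, so M14 has no further overlaps.
M12 starts exactly when M13 ends (back-to-back, no overlap), so M13 has no further overlaps.
M15 starts after M12 ends.
Every pair is clear; the schedule has no overlaps.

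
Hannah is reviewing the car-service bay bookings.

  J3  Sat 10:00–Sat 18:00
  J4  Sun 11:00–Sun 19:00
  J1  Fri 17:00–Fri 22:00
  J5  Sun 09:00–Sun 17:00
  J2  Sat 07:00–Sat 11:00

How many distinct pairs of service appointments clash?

Sorted by start: J1, J2, J3, J5, J4.
J2 starts after J1 ends; J1 is clear from here.
J3 starts before J2 ends → J2 and J3 overlap.
J5 starts after J2 ends; J2 is clear from here.
J5 starts after J3 ends; J3 is clear from here.
J4 starts before J5 ends → J5 and J4 overlap.
Overlapping pairs: J2 & J3, J4 & J5 — 2 in total.

2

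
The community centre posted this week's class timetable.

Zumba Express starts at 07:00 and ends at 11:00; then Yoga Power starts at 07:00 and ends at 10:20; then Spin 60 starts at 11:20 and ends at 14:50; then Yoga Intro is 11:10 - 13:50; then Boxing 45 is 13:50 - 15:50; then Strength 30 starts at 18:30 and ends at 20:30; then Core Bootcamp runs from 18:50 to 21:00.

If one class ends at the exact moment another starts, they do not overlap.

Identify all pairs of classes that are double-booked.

Sorted by start: Zumba Express, Yoga Power, Yoga Intro, Spin 60, Boxing 45, Strength 30, Core Bootcamp.
Yoga Power starts before Zumba Express ends → Zumba Express and Yoga Power overlap.
Yoga Intro starts after Zumba Express ends — done with Zumba Express.
Yoga Intro starts after Yoga Power ends — done with Yoga Power.
Spin 60 starts before Yoga Intro ends → Yoga Intro and Spin 60 overlap.
Boxing 45 starts exactly when Yoga Intro ends (back-to-back, no overlap) — done with Yoga Intro.
Boxing 45 starts before Spin 60 ends → Spin 60 and Boxing 45 overlap.
Strength 30 starts after Spin 60 ends — done with Spin 60.
Strength 30 starts after Boxing 45 ends — done with Boxing 45.
Core Bootcamp starts before Strength 30 ends → Strength 30 and Core Bootcamp overlap.

Boxing 45 & Spin 60, Core Bootcamp & Strength 30, Spin 60 & Yoga Intro, Yoga Power & Zumba Express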